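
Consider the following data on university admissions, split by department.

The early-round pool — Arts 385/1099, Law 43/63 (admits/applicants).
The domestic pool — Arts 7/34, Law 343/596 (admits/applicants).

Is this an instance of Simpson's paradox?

Arts: the early-round pool 385/1099 = 35.0%, the domestic pool 7/34 = 20.6% → the early-round pool
Law: the early-round pool 43/63 = 68.3%, the domestic pool 343/596 = 57.6% → the early-round pool
Overall: the early-round pool 428/1162 = 36.8%, the domestic pool 350/630 = 55.6% → the domestic pool
The early-round pool wins each department group but the domestic pool wins overall — the comparison reverses. The early-round pool's applicants skew toward Arts, which has a lower base rate.

Yes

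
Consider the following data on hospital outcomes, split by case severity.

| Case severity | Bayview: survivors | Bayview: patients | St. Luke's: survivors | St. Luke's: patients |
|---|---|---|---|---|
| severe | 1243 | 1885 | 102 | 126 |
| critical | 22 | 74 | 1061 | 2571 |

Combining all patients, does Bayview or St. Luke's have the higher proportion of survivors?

Bayview

Severe: Bayview 1243/1885 = 65.9%, St. Luke's 102/126 = 81.0% → St. Luke's
Critical: Bayview 22/74 = 29.7%, St. Luke's 1061/2571 = 41.3% → St. Luke's
Overall: Bayview 1265/1959 = 64.6%, St. Luke's 1163/2697 = 43.1% → Bayview
(St. Luke's wins every case group but Bayview wins overall — St. Luke's's patients skew toward the low-rate critical group.)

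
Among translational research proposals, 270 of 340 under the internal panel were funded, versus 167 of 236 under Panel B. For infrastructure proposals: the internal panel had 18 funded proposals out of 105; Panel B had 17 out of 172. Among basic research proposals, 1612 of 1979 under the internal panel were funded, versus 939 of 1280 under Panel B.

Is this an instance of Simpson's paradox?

Translational research: the internal panel 270/340 = 79.4%, Panel B 167/236 = 70.8% → the internal panel
Infrastructure: the internal panel 18/105 = 17.1%, Panel B 17/172 = 9.9% → the internal panel
Basic research: the internal panel 1612/1979 = 81.5%, Panel B 939/1280 = 73.4% → the internal panel
Overall: the internal panel 1900/2424 = 78.4%, Panel B 1123/1688 = 66.5% → the internal panel
The internal panel wins overall and in every proposal group — no reversal.

No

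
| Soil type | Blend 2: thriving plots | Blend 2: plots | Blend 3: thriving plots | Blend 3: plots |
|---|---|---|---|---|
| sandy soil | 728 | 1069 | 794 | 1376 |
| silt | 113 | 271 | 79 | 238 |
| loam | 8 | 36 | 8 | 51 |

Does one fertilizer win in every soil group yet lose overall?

No

Sandy soil: Blend 2 728/1069 = 68.1%, Blend 3 794/1376 = 57.7% → Blend 2
Silt: Blend 2 113/271 = 41.7%, Blend 3 79/238 = 33.2% → Blend 2
Loam: Blend 2 8/36 = 22.2%, Blend 3 8/51 = 15.7% → Blend 2
Overall: Blend 2 849/1376 = 61.7%, Blend 3 881/1665 = 52.9% → Blend 2
Blend 2 wins overall and in every soil group — no reversal.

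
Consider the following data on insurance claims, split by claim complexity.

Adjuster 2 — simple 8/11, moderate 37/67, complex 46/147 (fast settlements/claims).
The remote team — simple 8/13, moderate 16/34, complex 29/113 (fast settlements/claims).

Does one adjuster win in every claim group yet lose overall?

Simple: Adjuster 2 8/11 = 72.7%, the remote team 8/13 = 61.5% → Adjuster 2
Moderate: Adjuster 2 37/67 = 55.2%, the remote team 16/34 = 47.1% → Adjuster 2
Complex: Adjuster 2 46/147 = 31.3%, the remote team 29/113 = 25.7% → Adjuster 2
Overall: Adjuster 2 91/225 = 40.4%, the remote team 53/160 = 33.1% → Adjuster 2
Adjuster 2 wins overall and in every claim group — no reversal.

No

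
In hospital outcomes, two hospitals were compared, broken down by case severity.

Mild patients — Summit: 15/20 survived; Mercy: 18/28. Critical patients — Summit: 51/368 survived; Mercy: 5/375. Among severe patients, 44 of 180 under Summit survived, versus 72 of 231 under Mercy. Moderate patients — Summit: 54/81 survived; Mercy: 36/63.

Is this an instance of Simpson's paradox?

Mild: Summit 15/20 = 75.0%, Mercy 18/28 = 64.3% → Summit
Critical: Summit 51/368 = 13.9%, Mercy 5/375 = 1.3% → Summit
Severe: Summit 44/180 = 24.4%, Mercy 72/231 = 31.2% → Mercy
Moderate: Summit 54/81 = 66.7%, Mercy 36/63 = 57.1% → Summit
Overall: Summit 164/649 = 25.3%, Mercy 131/697 = 18.8% → Summit
Neither sweeps: Summit wins 3 of 4 groups, Mercy wins 1. Summit wins overall but not every group — no Simpson reversal.

No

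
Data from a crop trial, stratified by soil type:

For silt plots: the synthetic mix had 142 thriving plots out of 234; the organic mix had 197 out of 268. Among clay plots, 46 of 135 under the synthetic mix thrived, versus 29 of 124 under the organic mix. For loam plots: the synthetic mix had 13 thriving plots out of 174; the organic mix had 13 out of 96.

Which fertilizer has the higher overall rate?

the organic mix

Silt: the synthetic mix 142/234 = 60.7%, the organic mix 197/268 = 73.5% → the organic mix
Clay: the synthetic mix 46/135 = 34.1%, the organic mix 29/124 = 23.4% → the synthetic mix
Loam: the synthetic mix 13/174 = 7.5%, the organic mix 13/96 = 13.5% → the organic mix
Overall: the synthetic mix 201/543 = 37.0%, the organic mix 239/488 = 49.0% → the organic mix
(Neither sweeps every soil group, but the organic mix has the higher pooled rate.)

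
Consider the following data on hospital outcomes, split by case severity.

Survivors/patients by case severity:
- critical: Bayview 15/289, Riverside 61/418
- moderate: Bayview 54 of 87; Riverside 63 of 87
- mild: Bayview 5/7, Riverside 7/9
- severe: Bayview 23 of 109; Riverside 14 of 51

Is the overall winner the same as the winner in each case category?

Critical: Bayview 15/289 = 5.2%, Riverside 61/418 = 14.6% → Riverside
Moderate: Bayview 54/87 = 62.1%, Riverside 63/87 = 72.4% → Riverside
Mild: Bayview 5/7 = 71.4%, Riverside 7/9 = 77.8% → Riverside
Severe: Bayview 23/109 = 21.1%, Riverside 14/51 = 27.5% → Riverside
Overall: Bayview 97/492 = 19.7%, Riverside 145/565 = 25.7% → Riverside
Riverside wins overall and in every case group — no reversal.

Yes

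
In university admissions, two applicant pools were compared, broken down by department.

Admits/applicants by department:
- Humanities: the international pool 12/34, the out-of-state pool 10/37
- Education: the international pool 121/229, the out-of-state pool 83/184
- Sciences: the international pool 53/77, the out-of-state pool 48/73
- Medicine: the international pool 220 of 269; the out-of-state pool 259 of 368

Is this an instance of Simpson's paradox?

Humanities: the international pool 12/34 = 35.3%, the out-of-state pool 10/37 = 27.0% → the international pool
Education: the international pool 121/229 = 52.8%, the out-of-state pool 83/184 = 45.1% → the international pool
Sciences: the international pool 53/77 = 68.8%, the out-of-state pool 48/73 = 65.8% → the international pool
Medicine: the international pool 220/269 = 81.8%, the out-of-state pool 259/368 = 70.4% → the international pool
Overall: the international pool 406/609 = 66.7%, the out-of-state pool 400/662 = 60.4% → the international pool
The international pool wins overall and in every department group — no reversal.

No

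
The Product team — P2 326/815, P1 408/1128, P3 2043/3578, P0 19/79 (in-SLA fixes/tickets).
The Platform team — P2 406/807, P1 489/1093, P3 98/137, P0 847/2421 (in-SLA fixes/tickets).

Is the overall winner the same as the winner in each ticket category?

P2: the Product team 326/815 = 40.0%, the Platform team 406/807 = 50.3% → the Platform team
P1: the Product team 408/1128 = 36.2%, the Platform team 489/1093 = 44.7% → the Platform team
P3: the Product team 2043/3578 = 57.1%, the Platform team 98/137 = 71.5% → the Platform team
P0: the Product team 19/79 = 24.1%, the Platform team 847/2421 = 35.0% → the Platform team
Overall: the Product team 2796/5600 = 49.9%, the Platform team 1840/4458 = 41.3% → the Product team
The Platform team wins each ticket group but the Product team wins overall — the comparison reverses. The Platform team's tickets skew toward P0, which has a lower base rate.

No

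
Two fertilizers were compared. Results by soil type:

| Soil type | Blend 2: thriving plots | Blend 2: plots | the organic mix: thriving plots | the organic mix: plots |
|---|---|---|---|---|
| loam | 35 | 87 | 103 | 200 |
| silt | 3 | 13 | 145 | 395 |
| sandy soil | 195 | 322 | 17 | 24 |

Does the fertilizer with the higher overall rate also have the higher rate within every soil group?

No

Loam: Blend 2 35/87 = 40.2%, the organic mix 103/200 = 51.5% → the organic mix
Silt: Blend 2 3/13 = 23.1%, the organic mix 145/395 = 36.7% → the organic mix
Sandy soil: Blend 2 195/322 = 60.6%, the organic mix 17/24 = 70.8% → the organic mix
Overall: Blend 2 233/422 = 55.2%, the organic mix 265/619 = 42.8% → Blend 2
The organic mix wins each soil group but Blend 2 wins overall — the comparison reverses. The organic mix's plots skew toward silt, which has a lower base rate.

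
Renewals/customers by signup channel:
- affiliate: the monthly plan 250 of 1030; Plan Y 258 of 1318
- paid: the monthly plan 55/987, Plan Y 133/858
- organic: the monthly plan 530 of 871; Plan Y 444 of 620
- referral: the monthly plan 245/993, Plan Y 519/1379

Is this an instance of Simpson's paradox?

Affiliate: the monthly plan 250/1030 = 24.3%, Plan Y 258/1318 = 19.6% → the monthly plan
Paid: the monthly plan 55/987 = 5.6%, Plan Y 133/858 = 15.5% → Plan Y
Organic: the monthly plan 530/871 = 60.8%, Plan Y 444/620 = 71.6% → Plan Y
Referral: the monthly plan 245/993 = 24.7%, Plan Y 519/1379 = 37.6% → Plan Y
Overall: the monthly plan 1080/3881 = 27.8%, Plan Y 1354/4175 = 32.4% → Plan Y
Neither sweeps: the monthly plan wins 1 of 4 groups, Plan Y wins 3. Plan Y wins overall but not every group — no Simpson reversal.

No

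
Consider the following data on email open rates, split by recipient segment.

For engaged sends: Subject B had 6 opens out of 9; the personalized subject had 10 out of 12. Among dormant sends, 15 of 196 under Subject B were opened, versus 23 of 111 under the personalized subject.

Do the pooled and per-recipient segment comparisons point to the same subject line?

Yes

Engaged: Subject B 6/9 = 66.7%, the personalized subject 10/12 = 83.3% → the personalized subject
Dormant: Subject B 15/196 = 7.7%, the personalized subject 23/111 = 20.7% → the personalized subject
Overall: Subject B 21/205 = 10.2%, the personalized subject 33/123 = 26.8% → the personalized subject
The personalized subject wins overall and in every recipient group — no reversal.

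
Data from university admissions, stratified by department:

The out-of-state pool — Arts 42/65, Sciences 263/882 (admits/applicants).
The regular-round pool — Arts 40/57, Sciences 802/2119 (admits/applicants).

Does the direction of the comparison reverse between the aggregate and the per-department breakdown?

Arts: the out-of-state pool 42/65 = 64.6%, the regular-round pool 40/57 = 70.2% → the regular-round pool
Sciences: the out-of-state pool 263/882 = 29.8%, the regular-round pool 802/2119 = 37.8% → the regular-round pool
Overall: the out-of-state pool 305/947 = 32.2%, the regular-round pool 842/2176 = 38.7% → the regular-round pool
The regular-round pool wins overall and in every department group — no reversal.

No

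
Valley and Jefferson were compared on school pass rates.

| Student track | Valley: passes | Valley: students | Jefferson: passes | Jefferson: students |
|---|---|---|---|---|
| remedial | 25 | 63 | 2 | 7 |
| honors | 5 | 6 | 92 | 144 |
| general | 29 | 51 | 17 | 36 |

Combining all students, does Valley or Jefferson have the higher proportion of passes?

Remedial: Valley 25/63 = 39.7%, Jefferson 2/7 = 28.6% → Valley
Honors: Valley 5/6 = 83.3%, Jefferson 92/144 = 63.9% → Valley
General: Valley 29/51 = 56.9%, Jefferson 17/36 = 47.2% → Valley
Overall: Valley 59/120 = 49.2%, Jefferson 111/187 = 59.4% → Jefferson
(Valley wins every student group but Jefferson wins overall — Valley's students skew toward the low-rate remedial group.)

Jefferson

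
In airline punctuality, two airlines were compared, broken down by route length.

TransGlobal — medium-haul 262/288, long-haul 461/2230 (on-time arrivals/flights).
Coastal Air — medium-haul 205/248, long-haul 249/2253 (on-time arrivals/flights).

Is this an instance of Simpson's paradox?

Medium-haul: TransGlobal 262/288 = 91.0%, Coastal Air 205/248 = 82.7% → TransGlobal
Long-haul: TransGlobal 461/2230 = 20.7%, Coastal Air 249/2253 = 11.1% → TransGlobal
Overall: TransGlobal 723/2518 = 28.7%, Coastal Air 454/2501 = 18.2% → TransGlobal
TransGlobal wins overall and in every route group — no reversal.

No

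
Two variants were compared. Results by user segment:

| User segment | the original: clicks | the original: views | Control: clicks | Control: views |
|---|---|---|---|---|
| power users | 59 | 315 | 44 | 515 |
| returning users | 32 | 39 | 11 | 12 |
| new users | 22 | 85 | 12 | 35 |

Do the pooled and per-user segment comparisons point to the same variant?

No

Power users: the original 59/315 = 18.7%, Control 44/515 = 8.5% → the original
Returning users: the original 32/39 = 82.1%, Control 11/12 = 91.7% → Control
New users: the original 22/85 = 25.9%, Control 12/35 = 34.3% → Control
Overall: the original 113/439 = 25.7%, Control 67/562 = 11.9% → the original
Neither sweeps: the original wins 1 of 3 groups, Control wins 2. The original wins overall but not every group — no Simpson reversal.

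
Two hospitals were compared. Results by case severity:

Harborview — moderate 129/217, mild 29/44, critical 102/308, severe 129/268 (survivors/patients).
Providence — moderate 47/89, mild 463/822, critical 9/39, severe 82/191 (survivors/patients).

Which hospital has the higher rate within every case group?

Harborview

Moderate: Harborview 129/217 = 59.4%, Providence 47/89 = 52.8% → Harborview
Mild: Harborview 29/44 = 65.9%, Providence 463/822 = 56.3% → Harborview
Critical: Harborview 102/308 = 33.1%, Providence 9/39 = 23.1% → Harborview
Severe: Harborview 129/268 = 48.1%, Providence 82/191 = 42.9% → Harborview
Harborview has the higher rate in all 4 groups.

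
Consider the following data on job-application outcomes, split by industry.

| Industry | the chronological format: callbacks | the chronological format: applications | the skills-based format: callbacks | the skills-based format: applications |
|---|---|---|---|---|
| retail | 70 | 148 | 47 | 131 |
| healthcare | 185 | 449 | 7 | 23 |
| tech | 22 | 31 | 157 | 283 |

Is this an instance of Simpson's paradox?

Yes

Retail: the chronological format 70/148 = 47.3%, the skills-based format 47/131 = 35.9% → the chronological format
Healthcare: the chronological format 185/449 = 41.2%, the skills-based format 7/23 = 30.4% → the chronological format
Tech: the chronological format 22/31 = 71.0%, the skills-based format 157/283 = 55.5% → the chronological format
Overall: the chronological format 277/628 = 44.1%, the skills-based format 211/437 = 48.3% → the skills-based format
The chronological format wins each industry group but the skills-based format wins overall — the comparison reverses. The chronological format's applications skew toward healthcare, which has a lower base rate.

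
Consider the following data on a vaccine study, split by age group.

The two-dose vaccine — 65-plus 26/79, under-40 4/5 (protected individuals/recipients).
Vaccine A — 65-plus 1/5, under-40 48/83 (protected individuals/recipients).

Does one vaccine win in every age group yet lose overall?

Yes

65-plus: the two-dose vaccine 26/79 = 32.9%, Vaccine A 1/5 = 20.0% → the two-dose vaccine
Under-40: the two-dose vaccine 4/5 = 80.0%, Vaccine A 48/83 = 57.8% → the two-dose vaccine
Overall: the two-dose vaccine 30/84 = 35.7%, Vaccine A 49/88 = 55.7% → Vaccine A
The two-dose vaccine wins each age group but Vaccine A wins overall — the comparison reverses. The two-dose vaccine's recipients skew toward 65-plus, which has a lower base rate.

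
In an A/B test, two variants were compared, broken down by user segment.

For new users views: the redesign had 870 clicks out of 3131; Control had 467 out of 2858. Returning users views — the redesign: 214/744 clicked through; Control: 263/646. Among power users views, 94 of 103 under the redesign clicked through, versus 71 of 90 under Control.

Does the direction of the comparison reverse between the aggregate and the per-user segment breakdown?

New users: the redesign 870/3131 = 27.8%, Control 467/2858 = 16.3% → the redesign
Returning users: the redesign 214/744 = 28.8%, Control 263/646 = 40.7% → Control
Power users: the redesign 94/103 = 91.3%, Control 71/90 = 78.9% → the redesign
Overall: the redesign 1178/3978 = 29.6%, Control 801/3594 = 22.3% → the redesign
Neither sweeps: the redesign wins 2 of 3 groups, Control wins 1. The redesign wins overall but not every group — no Simpson reversal.

No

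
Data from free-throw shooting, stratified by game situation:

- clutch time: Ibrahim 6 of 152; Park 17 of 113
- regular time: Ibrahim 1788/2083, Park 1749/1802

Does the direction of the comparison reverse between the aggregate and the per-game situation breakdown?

No

Clutch time: Ibrahim 6/152 = 3.9%, Park 17/113 = 15.0% → Park
Regular time: Ibrahim 1788/2083 = 85.8%, Park 1749/1802 = 97.1% → Park
Overall: Ibrahim 1794/2235 = 80.3%, Park 1766/1915 = 92.2% → Park
Park wins overall and in every game group — no reversal.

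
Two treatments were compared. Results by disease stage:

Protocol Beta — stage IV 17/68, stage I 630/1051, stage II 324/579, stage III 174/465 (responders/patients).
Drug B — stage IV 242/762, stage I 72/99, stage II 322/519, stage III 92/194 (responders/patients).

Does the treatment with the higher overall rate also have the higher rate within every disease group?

Stage IV: Protocol Beta 17/68 = 25.0%, Drug B 242/762 = 31.8% → Drug B
Stage I: Protocol Beta 630/1051 = 59.9%, Drug B 72/99 = 72.7% → Drug B
Stage II: Protocol Beta 324/579 = 56.0%, Drug B 322/519 = 62.0% → Drug B
Stage III: Protocol Beta 174/465 = 37.4%, Drug B 92/194 = 47.4% → Drug B
Overall: Protocol Beta 1145/2163 = 52.9%, Drug B 728/1574 = 46.3% → Protocol Beta
Drug B wins each disease group but Protocol Beta wins overall — the comparison reverses. Drug B's patients skew toward stage IV, which has a lower base rate.

No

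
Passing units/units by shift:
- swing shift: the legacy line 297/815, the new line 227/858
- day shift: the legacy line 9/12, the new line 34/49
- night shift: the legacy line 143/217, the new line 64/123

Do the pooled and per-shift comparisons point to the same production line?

Swing shift: the legacy line 297/815 = 36.4%, the new line 227/858 = 26.5% → the legacy line
Day shift: the legacy line 9/12 = 75.0%, the new line 34/49 = 69.4% → the legacy line
Night shift: the legacy line 143/217 = 65.9%, the new line 64/123 = 52.0% → the legacy line
Overall: the legacy line 449/1044 = 43.0%, the new line 325/1030 = 31.6% → the legacy line
The legacy line wins overall and in every shift group — no reversal.

Yes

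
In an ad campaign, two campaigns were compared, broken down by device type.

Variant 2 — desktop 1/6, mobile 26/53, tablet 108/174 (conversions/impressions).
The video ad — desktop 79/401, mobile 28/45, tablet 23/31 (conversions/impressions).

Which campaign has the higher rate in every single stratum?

Desktop: Variant 2 1/6 = 16.7%, the video ad 79/401 = 19.7% → the video ad
Mobile: Variant 2 26/53 = 49.1%, the video ad 28/45 = 62.2% → the video ad
Tablet: Variant 2 108/174 = 62.1%, the video ad 23/31 = 74.2% → the video ad
The video ad has the higher rate in all 3 groups.

the video ad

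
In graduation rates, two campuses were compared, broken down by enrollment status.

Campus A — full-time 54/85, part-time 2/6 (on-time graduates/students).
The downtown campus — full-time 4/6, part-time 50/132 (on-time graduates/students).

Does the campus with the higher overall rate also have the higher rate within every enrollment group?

Full-time: Campus A 54/85 = 63.5%, the downtown campus 4/6 = 66.7% → the downtown campus
Part-time: Campus A 2/6 = 33.3%, the downtown campus 50/132 = 37.9% → the downtown campus
Overall: Campus A 56/91 = 61.5%, the downtown campus 54/138 = 39.1% → Campus A
The downtown campus wins each enrollment group but Campus A wins overall — the comparison reverses. The downtown campus's students skew toward part-time, which has a lower base rate.

No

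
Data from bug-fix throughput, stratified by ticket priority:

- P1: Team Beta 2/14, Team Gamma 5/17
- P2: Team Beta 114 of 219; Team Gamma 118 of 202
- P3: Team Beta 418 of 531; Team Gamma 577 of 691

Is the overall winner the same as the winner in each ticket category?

Yes

P1: Team Beta 2/14 = 14.3%, Team Gamma 5/17 = 29.4% → Team Gamma
P2: Team Beta 114/219 = 52.1%, Team Gamma 118/202 = 58.4% → Team Gamma
P3: Team Beta 418/531 = 78.7%, Team Gamma 577/691 = 83.5% → Team Gamma
Overall: Team Beta 534/764 = 69.9%, Team Gamma 700/910 = 76.9% → Team Gamma
Team Gamma wins overall and in every ticket group — no reversal.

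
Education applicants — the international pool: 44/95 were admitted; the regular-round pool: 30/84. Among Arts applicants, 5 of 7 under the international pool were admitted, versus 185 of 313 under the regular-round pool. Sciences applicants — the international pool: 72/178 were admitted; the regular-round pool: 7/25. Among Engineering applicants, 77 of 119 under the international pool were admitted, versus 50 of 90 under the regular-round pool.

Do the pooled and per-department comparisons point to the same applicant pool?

No

Education: the international pool 44/95 = 46.3%, the regular-round pool 30/84 = 35.7% → the international pool
Arts: the international pool 5/7 = 71.4%, the regular-round pool 185/313 = 59.1% → the international pool
Sciences: the international pool 72/178 = 40.4%, the regular-round pool 7/25 = 28.0% → the international pool
Engineering: the international pool 77/119 = 64.7%, the regular-round pool 50/90 = 55.6% → the international pool
Overall: the international pool 198/399 = 49.6%, the regular-round pool 272/512 = 53.1% → the regular-round pool
The international pool wins each department group but the regular-round pool wins overall — the comparison reverses. The international pool's applicants skew toward Sciences, which has a lower base rate.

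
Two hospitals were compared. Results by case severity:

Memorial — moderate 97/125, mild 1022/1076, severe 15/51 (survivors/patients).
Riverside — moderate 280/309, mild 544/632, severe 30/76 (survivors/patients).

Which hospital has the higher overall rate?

Memorial

Moderate: Memorial 97/125 = 77.6%, Riverside 280/309 = 90.6% → Riverside
Mild: Memorial 1022/1076 = 95.0%, Riverside 544/632 = 86.1% → Memorial
Severe: Memorial 15/51 = 29.4%, Riverside 30/76 = 39.5% → Riverside
Overall: Memorial 1134/1252 = 90.6%, Riverside 854/1017 = 84.0% → Memorial
(Neither sweeps every case group, but Memorial has the higher pooled rate.)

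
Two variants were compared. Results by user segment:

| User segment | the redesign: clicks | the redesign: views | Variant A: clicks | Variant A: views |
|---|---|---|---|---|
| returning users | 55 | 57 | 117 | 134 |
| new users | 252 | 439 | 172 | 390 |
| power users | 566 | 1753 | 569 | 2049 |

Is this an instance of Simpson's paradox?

No

Returning users: the redesign 55/57 = 96.5%, Variant A 117/134 = 87.3% → the redesign
New users: the redesign 252/439 = 57.4%, Variant A 172/390 = 44.1% → the redesign
Power users: the redesign 566/1753 = 32.3%, Variant A 569/2049 = 27.8% → the redesign
Overall: the redesign 873/2249 = 38.8%, Variant A 858/2573 = 33.3% → the redesign
The redesign wins overall and in every user group — no reversal.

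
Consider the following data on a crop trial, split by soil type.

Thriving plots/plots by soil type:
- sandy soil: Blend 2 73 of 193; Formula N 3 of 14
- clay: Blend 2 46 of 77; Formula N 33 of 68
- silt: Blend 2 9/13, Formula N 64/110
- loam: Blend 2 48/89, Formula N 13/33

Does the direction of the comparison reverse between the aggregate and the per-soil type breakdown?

Yes

Sandy soil: Blend 2 73/193 = 37.8%, Formula N 3/14 = 21.4% → Blend 2
Clay: Blend 2 46/77 = 59.7%, Formula N 33/68 = 48.5% → Blend 2
Silt: Blend 2 9/13 = 69.2%, Formula N 64/110 = 58.2% → Blend 2
Loam: Blend 2 48/89 = 53.9%, Formula N 13/33 = 39.4% → Blend 2
Overall: Blend 2 176/372 = 47.3%, Formula N 113/225 = 50.2% → Formula N
Blend 2 wins each soil group but Formula N wins overall — the comparison reverses. Blend 2's plots skew toward sandy soil, which has a lower base rate.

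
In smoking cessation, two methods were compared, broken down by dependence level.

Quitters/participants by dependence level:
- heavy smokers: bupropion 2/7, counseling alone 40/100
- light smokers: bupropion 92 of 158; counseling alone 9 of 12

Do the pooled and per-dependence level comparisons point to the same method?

Heavy smokers: bupropion 2/7 = 28.6%, counseling alone 40/100 = 40.0% → counseling alone
Light smokers: bupropion 92/158 = 58.2%, counseling alone 9/12 = 75.0% → counseling alone
Overall: bupropion 94/165 = 57.0%, counseling alone 49/112 = 43.8% → bupropion
Counseling alone wins each dependence group but bupropion wins overall — the comparison reverses. Counseling alone's participants skew toward heavy smokers, which has a lower base rate.

No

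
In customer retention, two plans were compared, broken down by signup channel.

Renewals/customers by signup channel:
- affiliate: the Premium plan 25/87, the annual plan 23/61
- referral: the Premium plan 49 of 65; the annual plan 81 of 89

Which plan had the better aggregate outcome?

Affiliate: the Premium plan 25/87 = 28.7%, the annual plan 23/61 = 37.7% → the annual plan
Referral: the Premium plan 49/65 = 75.4%, the annual plan 81/89 = 91.0% → the annual plan
Overall: the Premium plan 74/152 = 48.7%, the annual plan 104/150 = 69.3% → the annual plan

the annual plan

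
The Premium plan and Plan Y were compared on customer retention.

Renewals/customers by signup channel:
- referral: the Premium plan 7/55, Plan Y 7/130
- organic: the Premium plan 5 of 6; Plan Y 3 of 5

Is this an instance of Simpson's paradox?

No

Referral: the Premium plan 7/55 = 12.7%, Plan Y 7/130 = 5.4% → the Premium plan
Organic: the Premium plan 5/6 = 83.3%, Plan Y 3/5 = 60.0% → the Premium plan
Overall: the Premium plan 12/61 = 19.7%, Plan Y 10/135 = 7.4% → the Premium plan
The Premium plan wins overall and in every signup group — no reversal.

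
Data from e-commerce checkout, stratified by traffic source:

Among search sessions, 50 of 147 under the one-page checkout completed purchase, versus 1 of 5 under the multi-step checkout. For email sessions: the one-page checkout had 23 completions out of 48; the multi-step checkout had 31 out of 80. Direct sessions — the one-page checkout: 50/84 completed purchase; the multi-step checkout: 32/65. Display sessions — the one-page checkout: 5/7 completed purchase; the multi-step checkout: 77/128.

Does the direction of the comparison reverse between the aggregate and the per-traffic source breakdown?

Search: the one-page checkout 50/147 = 34.0%, the multi-step checkout 1/5 = 20.0% → the one-page checkout
Email: the one-page checkout 23/48 = 47.9%, the multi-step checkout 31/80 = 38.8% → the one-page checkout
Direct: the one-page checkout 50/84 = 59.5%, the multi-step checkout 32/65 = 49.2% → the one-page checkout
Display: the one-page checkout 5/7 = 71.4%, the multi-step checkout 77/128 = 60.2% → the one-page checkout
Overall: the one-page checkout 128/286 = 44.8%, the multi-step checkout 141/278 = 50.7% → the multi-step checkout
The one-page checkout wins each traffic group but the multi-step checkout wins overall — the comparison reverses. The one-page checkout's sessions skew toward search, which has a lower base rate.

Yes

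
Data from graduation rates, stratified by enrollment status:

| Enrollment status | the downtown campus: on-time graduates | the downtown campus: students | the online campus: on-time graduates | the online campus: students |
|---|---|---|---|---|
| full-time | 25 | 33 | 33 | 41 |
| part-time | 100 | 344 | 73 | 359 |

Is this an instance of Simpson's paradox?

Full-time: the downtown campus 25/33 = 75.8%, the online campus 33/41 = 80.5% → the online campus
Part-time: the downtown campus 100/344 = 29.1%, the online campus 73/359 = 20.3% → the downtown campus
Overall: the downtown campus 125/377 = 33.2%, the online campus 106/400 = 26.5% → the downtown campus
Neither sweeps: the downtown campus wins 1 of 2 groups, the online campus wins 1. The downtown campus wins overall but not every group — no Simpson reversal.

No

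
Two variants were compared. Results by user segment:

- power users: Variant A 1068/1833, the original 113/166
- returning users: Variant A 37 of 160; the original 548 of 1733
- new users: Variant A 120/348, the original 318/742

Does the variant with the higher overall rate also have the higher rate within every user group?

No

Power users: Variant A 1068/1833 = 58.3%, the original 113/166 = 68.1% → the original
Returning users: Variant A 37/160 = 23.1%, the original 548/1733 = 31.6% → the original
New users: Variant A 120/348 = 34.5%, the original 318/742 = 42.9% → the original
Overall: Variant A 1225/2341 = 52.3%, the original 979/2641 = 37.1% → Variant A
The original wins each user group but Variant A wins overall — the comparison reverses. The original's views skew toward returning users, which has a lower base rate.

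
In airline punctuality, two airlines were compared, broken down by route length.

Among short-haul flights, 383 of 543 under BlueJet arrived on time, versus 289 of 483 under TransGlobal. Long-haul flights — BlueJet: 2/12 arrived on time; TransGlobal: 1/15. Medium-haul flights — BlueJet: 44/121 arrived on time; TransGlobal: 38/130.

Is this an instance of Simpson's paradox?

No

Short-haul: BlueJet 383/543 = 70.5%, TransGlobal 289/483 = 59.8% → BlueJet
Long-haul: BlueJet 2/12 = 16.7%, TransGlobal 1/15 = 6.7% → BlueJet
Medium-haul: BlueJet 44/121 = 36.4%, TransGlobal 38/130 = 29.2% → BlueJet
Overall: BlueJet 429/676 = 63.5%, TransGlobal 328/628 = 52.2% → BlueJet
BlueJet wins overall and in every route group — no reversal.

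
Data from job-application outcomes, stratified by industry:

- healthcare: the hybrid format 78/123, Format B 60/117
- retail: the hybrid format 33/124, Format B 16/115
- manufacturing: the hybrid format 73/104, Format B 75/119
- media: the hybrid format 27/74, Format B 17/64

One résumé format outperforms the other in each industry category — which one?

Healthcare: the hybrid format 78/123 = 63.4%, Format B 60/117 = 51.3% → the hybrid format
Retail: the hybrid format 33/124 = 26.6%, Format B 16/115 = 13.9% → the hybrid format
Manufacturing: the hybrid format 73/104 = 70.2%, Format B 75/119 = 63.0% → the hybrid format
Media: the hybrid format 27/74 = 36.5%, Format B 17/64 = 26.6% → the hybrid format
The hybrid format has the higher rate in all 4 groups.

the hybrid format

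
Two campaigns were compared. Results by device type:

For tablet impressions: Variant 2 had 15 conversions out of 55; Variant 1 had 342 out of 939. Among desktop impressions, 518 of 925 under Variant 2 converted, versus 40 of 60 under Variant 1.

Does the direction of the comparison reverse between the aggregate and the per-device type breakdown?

Yes

Tablet: Variant 2 15/55 = 27.3%, Variant 1 342/939 = 36.4% → Variant 1
Desktop: Variant 2 518/925 = 56.0%, Variant 1 40/60 = 66.7% → Variant 1
Overall: Variant 2 533/980 = 54.4%, Variant 1 382/999 = 38.2% → Variant 2
Variant 1 wins each device group but Variant 2 wins overall — the comparison reverses. Variant 1's impressions skew toward tablet, which has a lower base rate.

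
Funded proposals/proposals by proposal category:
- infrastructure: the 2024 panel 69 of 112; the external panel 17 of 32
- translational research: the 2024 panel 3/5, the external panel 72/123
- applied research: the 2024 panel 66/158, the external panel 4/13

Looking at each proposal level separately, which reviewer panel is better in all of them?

Infrastructure: the 2024 panel 69/112 = 61.6%, the external panel 17/32 = 53.1% → the 2024 panel
Translational research: the 2024 panel 3/5 = 60.0%, the external panel 72/123 = 58.5% → the 2024 panel
Applied research: the 2024 panel 66/158 = 41.8%, the external panel 4/13 = 30.8% → the 2024 panel
The 2024 panel has the higher rate in all 3 groups.

the 2024 panel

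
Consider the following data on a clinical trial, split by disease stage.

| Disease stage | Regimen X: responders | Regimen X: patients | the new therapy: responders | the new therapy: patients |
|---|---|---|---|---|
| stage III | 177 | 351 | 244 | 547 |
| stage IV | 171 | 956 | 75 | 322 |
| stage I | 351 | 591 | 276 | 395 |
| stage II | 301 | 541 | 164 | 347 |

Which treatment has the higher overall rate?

Stage III: Regimen X 177/351 = 50.4%, the new therapy 244/547 = 44.6% → Regimen X
Stage IV: Regimen X 171/956 = 17.9%, the new therapy 75/322 = 23.3% → the new therapy
Stage I: Regimen X 351/591 = 59.4%, the new therapy 276/395 = 69.9% → the new therapy
Stage II: Regimen X 301/541 = 55.6%, the new therapy 164/347 = 47.3% → Regimen X
Overall: Regimen X 1000/2439 = 41.0%, the new therapy 759/1611 = 47.1% → the new therapy
(Neither sweeps every disease group, but the new therapy has the higher pooled rate.)

the new therapy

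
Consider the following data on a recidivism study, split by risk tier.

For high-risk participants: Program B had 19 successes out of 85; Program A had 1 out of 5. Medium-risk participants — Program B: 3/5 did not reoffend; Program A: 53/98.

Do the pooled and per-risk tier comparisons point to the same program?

High-risk: Program B 19/85 = 22.4%, Program A 1/5 = 20.0% → Program B
Medium-risk: Program B 3/5 = 60.0%, Program A 53/98 = 54.1% → Program B
Overall: Program B 22/90 = 24.4%, Program A 54/103 = 52.4% → Program A
Program B wins each risk group but Program A wins overall — the comparison reverses. Program B's participants skew toward high-risk, which has a lower base rate.

No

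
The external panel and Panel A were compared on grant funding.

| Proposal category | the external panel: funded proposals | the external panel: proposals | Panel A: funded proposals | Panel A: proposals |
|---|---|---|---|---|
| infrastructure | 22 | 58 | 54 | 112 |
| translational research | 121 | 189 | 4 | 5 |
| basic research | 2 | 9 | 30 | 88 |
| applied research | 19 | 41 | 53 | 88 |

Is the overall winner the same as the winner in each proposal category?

Infrastructure: the external panel 22/58 = 37.9%, Panel A 54/112 = 48.2% → Panel A
Translational research: the external panel 121/189 = 64.0%, Panel A 4/5 = 80.0% → Panel A
Basic research: the external panel 2/9 = 22.2%, Panel A 30/88 = 34.1% → Panel A
Applied research: the external panel 19/41 = 46.3%, Panel A 53/88 = 60.2% → Panel A
Overall: the external panel 164/297 = 55.2%, Panel A 141/293 = 48.1% → the external panel
Panel A wins each proposal group but the external panel wins overall — the comparison reverses. Panel A's proposals skew toward basic research, which has a lower base rate.

No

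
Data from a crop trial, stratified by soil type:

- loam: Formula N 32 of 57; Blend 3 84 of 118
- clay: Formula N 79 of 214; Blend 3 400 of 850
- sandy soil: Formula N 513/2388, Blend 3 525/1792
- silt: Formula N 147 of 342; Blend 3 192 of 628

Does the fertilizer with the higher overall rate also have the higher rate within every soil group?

No

Loam: Formula N 32/57 = 56.1%, Blend 3 84/118 = 71.2% → Blend 3
Clay: Formula N 79/214 = 36.9%, Blend 3 400/850 = 47.1% → Blend 3
Sandy soil: Formula N 513/2388 = 21.5%, Blend 3 525/1792 = 29.3% → Blend 3
Silt: Formula N 147/342 = 43.0%, Blend 3 192/628 = 30.6% → Formula N
Overall: Formula N 771/3001 = 25.7%, Blend 3 1201/3388 = 35.4% → Blend 3
Neither sweeps: Formula N wins 1 of 4 groups, Blend 3 wins 3. Blend 3 wins overall but not every group — no Simpson reversal.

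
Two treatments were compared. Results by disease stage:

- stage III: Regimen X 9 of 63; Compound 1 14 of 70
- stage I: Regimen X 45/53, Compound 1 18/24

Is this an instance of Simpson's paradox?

No

Stage III: Regimen X 9/63 = 14.3%, Compound 1 14/70 = 20.0% → Compound 1
Stage I: Regimen X 45/53 = 84.9%, Compound 1 18/24 = 75.0% → Regimen X
Overall: Regimen X 54/116 = 46.6%, Compound 1 32/94 = 34.0% → Regimen X
Neither sweeps: Regimen X wins 1 of 2 groups, Compound 1 wins 1. Regimen X wins overall but not every group — no Simpson reversal.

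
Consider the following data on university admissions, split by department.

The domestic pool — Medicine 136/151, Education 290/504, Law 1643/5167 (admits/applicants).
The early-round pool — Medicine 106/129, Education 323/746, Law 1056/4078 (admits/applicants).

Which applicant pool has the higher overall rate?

the domestic pool

Medicine: the domestic pool 136/151 = 90.1%, the early-round pool 106/129 = 82.2% → the domestic pool
Education: the domestic pool 290/504 = 57.5%, the early-round pool 323/746 = 43.3% → the domestic pool
Law: the domestic pool 1643/5167 = 31.8%, the early-round pool 1056/4078 = 25.9% → the domestic pool
Overall: the domestic pool 2069/5822 = 35.5%, the early-round pool 1485/4953 = 30.0% → the domestic pool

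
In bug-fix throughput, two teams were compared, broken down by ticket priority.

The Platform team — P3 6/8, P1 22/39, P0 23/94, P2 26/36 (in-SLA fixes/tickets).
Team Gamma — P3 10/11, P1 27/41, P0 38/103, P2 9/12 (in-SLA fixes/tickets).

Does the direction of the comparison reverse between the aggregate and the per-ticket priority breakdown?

No

P3: the Platform team 6/8 = 75.0%, Team Gamma 10/11 = 90.9% → Team Gamma
P1: the Platform team 22/39 = 56.4%, Team Gamma 27/41 = 65.9% → Team Gamma
P0: the Platform team 23/94 = 24.5%, Team Gamma 38/103 = 36.9% → Team Gamma
P2: the Platform team 26/36 = 72.2%, Team Gamma 9/12 = 75.0% → Team Gamma
Overall: the Platform team 77/177 = 43.5%, Team Gamma 84/167 = 50.3% → Team Gamma
Team Gamma wins overall and in every ticket group — no reversal.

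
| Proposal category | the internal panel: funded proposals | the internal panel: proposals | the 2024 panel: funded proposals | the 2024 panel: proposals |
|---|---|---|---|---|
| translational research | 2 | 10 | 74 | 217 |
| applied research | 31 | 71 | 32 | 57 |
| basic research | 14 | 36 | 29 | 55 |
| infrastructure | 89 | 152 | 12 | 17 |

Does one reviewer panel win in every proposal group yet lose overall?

Yes

Translational research: the internal panel 2/10 = 20.0%, the 2024 panel 74/217 = 34.1% → the 2024 panel
Applied research: the internal panel 31/71 = 43.7%, the 2024 panel 32/57 = 56.1% → the 2024 panel
Basic research: the internal panel 14/36 = 38.9%, the 2024 panel 29/55 = 52.7% → the 2024 panel
Infrastructure: the internal panel 89/152 = 58.6%, the 2024 panel 12/17 = 70.6% → the 2024 panel
Overall: the internal panel 136/269 = 50.6%, the 2024 panel 147/346 = 42.5% → the internal panel
The 2024 panel wins each proposal group but the internal panel wins overall — the comparison reverses. The 2024 panel's proposals skew toward translational research, which has a lower base rate.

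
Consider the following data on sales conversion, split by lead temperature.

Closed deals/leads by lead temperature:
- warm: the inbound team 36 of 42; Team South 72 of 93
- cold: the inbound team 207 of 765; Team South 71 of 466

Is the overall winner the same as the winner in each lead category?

Yes

Warm: the inbound team 36/42 = 85.7%, Team South 72/93 = 77.4% → the inbound team
Cold: the inbound team 207/765 = 27.1%, Team South 71/466 = 15.2% → the inbound team
Overall: the inbound team 243/807 = 30.1%, Team South 143/559 = 25.6% → the inbound team
The inbound team wins overall and in every lead group — no reversal.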